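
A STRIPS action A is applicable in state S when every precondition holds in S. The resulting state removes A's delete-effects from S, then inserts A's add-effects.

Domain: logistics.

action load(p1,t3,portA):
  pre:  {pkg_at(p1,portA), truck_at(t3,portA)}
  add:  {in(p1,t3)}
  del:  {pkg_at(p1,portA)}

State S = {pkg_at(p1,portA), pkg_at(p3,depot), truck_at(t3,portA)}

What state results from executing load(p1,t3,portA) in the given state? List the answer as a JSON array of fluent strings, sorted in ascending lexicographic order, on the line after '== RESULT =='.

Compute (S \ del) ∪ add:
  pre ⊆ S: {pkg_at(p1,portA), truck_at(t3,portA)} ⊆ S  — applicable
  S \ del = {pkg_at(p3,depot), truck_at(t3,portA)}
  ∪ add   = {in(p1,t3), pkg_at(p3,depot), truck_at(t3,portA)}

== RESULT ==
["in(p1,t3)", "pkg_at(p3,depot)", "truck_at(t3,portA)"]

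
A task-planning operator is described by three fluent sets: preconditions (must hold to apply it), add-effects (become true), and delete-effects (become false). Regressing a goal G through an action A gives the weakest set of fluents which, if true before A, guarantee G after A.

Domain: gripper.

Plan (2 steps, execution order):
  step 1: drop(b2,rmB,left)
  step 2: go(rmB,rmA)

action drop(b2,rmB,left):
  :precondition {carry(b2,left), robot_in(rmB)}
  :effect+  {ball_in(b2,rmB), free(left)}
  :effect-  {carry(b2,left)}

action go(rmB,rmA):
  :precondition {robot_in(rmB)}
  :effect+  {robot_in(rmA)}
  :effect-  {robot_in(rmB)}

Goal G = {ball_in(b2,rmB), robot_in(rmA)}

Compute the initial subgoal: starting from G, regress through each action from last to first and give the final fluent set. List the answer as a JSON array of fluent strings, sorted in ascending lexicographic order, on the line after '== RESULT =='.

Regress step by step:
  through step 2 (go(rmB,rmA)): drop {robot_in(rmA)}, keep {ball_in(b2,rmB)}, require {robot_in(rmB)}
    → {ball_in(b2,rmB), robot_in(rmB)}
  through step 1 (drop(b2,rmB,left)): drop {ball_in(b2,rmB)}, keep {robot_in(rmB)}, require {carry(b2,left), robot_in(rmB)}
    → {carry(b2,left), robot_in(rmB)}

== RESULT ==
["carry(b2,left)", "robot_in(rmB)"]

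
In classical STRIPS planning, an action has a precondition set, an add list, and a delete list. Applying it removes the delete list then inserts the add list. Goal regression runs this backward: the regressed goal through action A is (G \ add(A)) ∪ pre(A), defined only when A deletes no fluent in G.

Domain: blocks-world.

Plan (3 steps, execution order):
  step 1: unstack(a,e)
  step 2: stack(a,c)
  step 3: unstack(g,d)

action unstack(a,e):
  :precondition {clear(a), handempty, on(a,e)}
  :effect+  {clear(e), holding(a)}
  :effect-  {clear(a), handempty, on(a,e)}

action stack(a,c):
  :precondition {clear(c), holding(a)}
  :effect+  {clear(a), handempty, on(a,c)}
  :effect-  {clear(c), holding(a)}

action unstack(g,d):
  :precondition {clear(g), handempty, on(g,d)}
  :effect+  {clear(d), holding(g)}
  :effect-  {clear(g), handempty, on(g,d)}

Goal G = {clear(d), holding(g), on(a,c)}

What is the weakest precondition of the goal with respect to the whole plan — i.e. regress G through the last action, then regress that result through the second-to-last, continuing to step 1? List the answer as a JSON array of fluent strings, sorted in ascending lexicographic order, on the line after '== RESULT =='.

Work backward from the goal:
  through step 3 (unstack(g,d)): drop {clear(d), holding(g)}, keep {on(a,c)}, require {clear(g), handempty, on(g,d)}
    → {clear(g), handempty, on(a,c), on(g,d)}
  through step 2 (stack(a,c)): drop {handempty, on(a,c)}, keep {clear(g), on(g,d)}, require {clear(c), holding(a)}
    → {clear(c), clear(g), holding(a), on(g,d)}
  through step 1 (unstack(a,e)): drop {holding(a)}, keep {clear(c), clear(g), on(g,d)}, require {clear(a), handempty, on(a,e)}
    → {clear(a), clear(c), clear(g), handempty, on(a,e), on(g,d)}

== RESULT ==
["clear(a)", "clear(c)", "clear(g)", "handempty", "on(a,e)", "on(g,d)"]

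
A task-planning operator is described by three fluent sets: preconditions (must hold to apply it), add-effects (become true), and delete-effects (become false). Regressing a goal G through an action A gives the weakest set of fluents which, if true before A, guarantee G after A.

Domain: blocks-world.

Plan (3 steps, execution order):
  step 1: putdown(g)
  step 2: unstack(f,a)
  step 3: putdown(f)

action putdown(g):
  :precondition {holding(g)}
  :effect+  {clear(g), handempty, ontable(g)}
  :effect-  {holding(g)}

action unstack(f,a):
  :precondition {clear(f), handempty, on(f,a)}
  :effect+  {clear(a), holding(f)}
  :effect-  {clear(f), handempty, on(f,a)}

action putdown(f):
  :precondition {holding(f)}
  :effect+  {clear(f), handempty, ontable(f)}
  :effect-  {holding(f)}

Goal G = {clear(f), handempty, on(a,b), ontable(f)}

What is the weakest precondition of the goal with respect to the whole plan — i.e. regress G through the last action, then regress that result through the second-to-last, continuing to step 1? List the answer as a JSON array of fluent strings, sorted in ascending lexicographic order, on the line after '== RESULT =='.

Work backward from the goal:
  through step 3 (putdown(f)): drop {clear(f), handempty, ontable(f)}, keep {on(a,b)}, require {holding(f)}
    → {holding(f), on(a,b)}
  through step 2 (unstack(f,a)): drop {holding(f)}, keep {on(a,b)}, require {clear(f), handempty, on(f,a)}
    → {clear(f), handempty, on(a,b), on(f,a)}
  through step 1 (putdown(g)): drop {handempty}, keep {clear(f), on(a,b), on(f,a)}, require {holding(g)}
    → {clear(f), holding(g), on(a,b), on(f,a)}

== RESULT ==
["clear(f)", "holding(g)", "on(a,b)", "on(f,a)"]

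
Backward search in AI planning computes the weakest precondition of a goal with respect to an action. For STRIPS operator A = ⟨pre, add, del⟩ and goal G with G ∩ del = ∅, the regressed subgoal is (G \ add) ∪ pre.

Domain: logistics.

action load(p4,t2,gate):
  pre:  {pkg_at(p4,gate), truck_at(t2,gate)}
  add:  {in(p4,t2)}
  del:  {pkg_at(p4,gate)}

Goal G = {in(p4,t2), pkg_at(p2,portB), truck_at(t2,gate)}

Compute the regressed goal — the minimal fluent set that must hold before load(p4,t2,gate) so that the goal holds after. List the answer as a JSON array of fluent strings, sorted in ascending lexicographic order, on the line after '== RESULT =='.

Compute (G \ add) ∪ pre:
  G ∩ del = {}  (empty — regression defined)
  G \ add = {in(p4,t2), pkg_at(p2,portB), truck_at(t2,gate)} \ {in(p4,t2)} = {pkg_at(p2,portB), truck_at(t2,gate)}
  ∪ pre   = {pkg_at(p2,portB), truck_at(t2,gate)} ∪ {pkg_at(p4,gate), truck_at(t2,gate)}
          = {pkg_at(p2,portB), pkg_at(p4,gate), truck_at(t2,gate)}

== RESULT ==
["pkg_at(p2,portB)", "pkg_at(p4,gate)", "truck_at(t2,gate)"]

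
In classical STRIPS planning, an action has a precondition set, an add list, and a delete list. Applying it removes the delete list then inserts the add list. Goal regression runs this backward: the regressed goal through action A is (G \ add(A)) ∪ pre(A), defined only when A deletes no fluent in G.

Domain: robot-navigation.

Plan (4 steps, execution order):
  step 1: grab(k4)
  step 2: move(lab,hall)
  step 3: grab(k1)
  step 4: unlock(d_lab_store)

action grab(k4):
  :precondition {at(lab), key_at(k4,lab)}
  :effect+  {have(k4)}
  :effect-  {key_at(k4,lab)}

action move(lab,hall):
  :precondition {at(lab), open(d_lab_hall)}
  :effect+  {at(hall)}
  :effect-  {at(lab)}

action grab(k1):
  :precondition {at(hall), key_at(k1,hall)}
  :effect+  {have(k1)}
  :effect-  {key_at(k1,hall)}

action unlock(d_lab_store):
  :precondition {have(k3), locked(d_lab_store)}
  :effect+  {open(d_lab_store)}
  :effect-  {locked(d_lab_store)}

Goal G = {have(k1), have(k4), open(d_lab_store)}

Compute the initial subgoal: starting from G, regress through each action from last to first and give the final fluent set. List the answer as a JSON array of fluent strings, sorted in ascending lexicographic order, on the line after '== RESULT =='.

Regress step by step:
  through step 4 (unlock(d_lab_store)): drop {open(d_lab_store)}, keep {have(k1), have(k4)}, require {have(k3), locked(d_lab_store)}
    → {have(k1), have(k3), have(k4), locked(d_lab_store)}
  through step 3 (grab(k1)): drop {have(k1)}, keep {have(k3), have(k4), locked(d_lab_store)}, require {at(hall), key_at(k1,hall)}
    → {at(hall), have(k3), have(k4), key_at(k1,hall), locked(d_lab_store)}
  through step 2 (move(lab,hall)): drop {at(hall)}, keep {have(k3), have(k4), key_at(k1,hall), locked(d_lab_store)}, require {at(lab), open(d_lab_hall)}
    → {at(lab), have(k3), have(k4), key_at(k1,hall), locked(d_lab_store), open(d_lab_hall)}
  through step 1 (grab(k4)): drop {have(k4)}, keep {at(lab), have(k3), key_at(k1,hall), locked(d_lab_store), open(d_lab_hall)}, require {at(lab), key_at(k4,lab)}
    → {at(lab), have(k3), key_at(k1,hall), key_at(k4,lab), locked(d_lab_store), open(d_lab_hall)}

== RESULT ==
["at(lab)", "have(k3)", "key_at(k1,hall)", "key_at(k4,lab)", "locked(d_lab_store)", "open(d_lab_hall)"]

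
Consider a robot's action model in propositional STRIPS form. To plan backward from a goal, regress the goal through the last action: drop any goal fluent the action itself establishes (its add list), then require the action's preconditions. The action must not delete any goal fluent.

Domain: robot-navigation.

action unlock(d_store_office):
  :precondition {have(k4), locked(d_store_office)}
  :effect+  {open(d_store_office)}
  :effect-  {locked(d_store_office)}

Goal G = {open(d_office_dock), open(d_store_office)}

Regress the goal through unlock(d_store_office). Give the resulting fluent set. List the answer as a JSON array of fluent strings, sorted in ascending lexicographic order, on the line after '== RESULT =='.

Regress:
  G ∩ del = {}  (empty — regression defined)
  G \ add = {open(d_office_dock), open(d_store_office)} \ {open(d_store_office)} = {open(d_office_dock)}
  ∪ pre   = {open(d_office_dock)} ∪ {have(k4), locked(d_store_office)}
          = {have(k4), locked(d_store_office), open(d_office_dock)}

== RESULT ==
["have(k4)", "locked(d_store_office)", "open(d_office_dock)"]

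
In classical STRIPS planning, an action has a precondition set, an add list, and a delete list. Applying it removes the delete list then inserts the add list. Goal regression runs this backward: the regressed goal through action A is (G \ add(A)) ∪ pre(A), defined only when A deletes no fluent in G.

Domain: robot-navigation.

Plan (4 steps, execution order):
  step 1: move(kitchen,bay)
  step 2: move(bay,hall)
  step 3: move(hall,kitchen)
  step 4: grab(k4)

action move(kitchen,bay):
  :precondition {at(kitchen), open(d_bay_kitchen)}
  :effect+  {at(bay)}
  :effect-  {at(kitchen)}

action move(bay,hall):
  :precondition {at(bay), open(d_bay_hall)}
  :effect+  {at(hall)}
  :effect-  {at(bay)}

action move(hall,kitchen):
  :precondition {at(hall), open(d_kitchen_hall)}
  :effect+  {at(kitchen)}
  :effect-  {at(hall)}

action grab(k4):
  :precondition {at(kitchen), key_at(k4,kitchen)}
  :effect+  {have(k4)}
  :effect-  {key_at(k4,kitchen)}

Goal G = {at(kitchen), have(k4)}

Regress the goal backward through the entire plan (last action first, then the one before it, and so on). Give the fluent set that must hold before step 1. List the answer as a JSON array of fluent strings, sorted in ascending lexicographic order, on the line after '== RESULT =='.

Work backward from the goal:
  through step 4 (grab(k4)): drop {have(k4)}, keep {at(kitchen)}, require {at(kitchen), key_at(k4,kitchen)}
    → {at(kitchen), key_at(k4,kitchen)}
  through step 3 (move(hall,kitchen)): drop {at(kitchen)}, keep {key_at(k4,kitchen)}, require {at(hall), open(d_kitchen_hall)}
    → {at(hall), key_at(k4,kitchen), open(d_kitchen_hall)}
  through step 2 (move(bay,hall)): drop {at(hall)}, keep {key_at(k4,kitchen), open(d_kitchen_hall)}, require {at(bay), open(d_bay_hall)}
    → {at(bay), key_at(k4,kitchen), open(d_bay_hall), open(d_kitchen_hall)}
  through step 1 (move(kitchen,bay)): drop {at(bay)}, keep {key_at(k4,kitchen), open(d_bay_hall), open(d_kitchen_hall)}, require {at(kitchen), open(d_bay_kitchen)}
    → {at(kitchen), key_at(k4,kitchen), open(d_bay_hall), open(d_bay_kitchen), open(d_kitchen_hall)}

== RESULT ==
["at(kitchen)", "key_at(k4,kitchen)", "open(d_bay_hall)", "open(d_bay_kitchen)", "open(d_kitchen_hall)"]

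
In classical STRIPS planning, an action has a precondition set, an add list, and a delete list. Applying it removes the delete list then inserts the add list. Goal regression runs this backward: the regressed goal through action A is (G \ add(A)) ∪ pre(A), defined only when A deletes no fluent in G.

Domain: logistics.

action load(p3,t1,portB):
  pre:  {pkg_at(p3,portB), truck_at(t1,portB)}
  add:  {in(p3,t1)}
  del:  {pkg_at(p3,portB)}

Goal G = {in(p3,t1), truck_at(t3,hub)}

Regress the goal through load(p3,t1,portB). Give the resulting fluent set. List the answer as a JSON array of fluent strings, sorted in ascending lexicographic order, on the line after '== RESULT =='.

Compute (G \ add) ∪ pre:
  G ∩ del = {}  (empty — regression defined)
  G \ add = {in(p3,t1), truck_at(t3,hub)} \ {in(p3,t1)} = {truck_at(t3,hub)}
  ∪ pre   = {truck_at(t3,hub)} ∪ {pkg_at(p3,portB), truck_at(t1,portB)}
          = {pkg_at(p3,portB), truck_at(t1,portB), truck_at(t3,hub)}

== RESULT ==
["pkg_at(p3,portB)", "truck_at(t1,portB)", "truck_at(t3,hub)"]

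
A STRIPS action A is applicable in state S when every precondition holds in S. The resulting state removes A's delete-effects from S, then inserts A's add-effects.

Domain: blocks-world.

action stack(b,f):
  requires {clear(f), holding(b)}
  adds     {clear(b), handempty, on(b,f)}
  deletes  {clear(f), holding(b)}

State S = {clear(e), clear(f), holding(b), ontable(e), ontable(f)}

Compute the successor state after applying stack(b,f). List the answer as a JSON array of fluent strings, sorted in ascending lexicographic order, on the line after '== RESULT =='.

Compute (S \ del) ∪ add:
  pre ⊆ S: {clear(f), holding(b)} ⊆ S  — applicable
  S \ del = {clear(e), ontable(e), ontable(f)}
  ∪ add   = {clear(b), clear(e), handempty, on(b,f), ontable(e), ontable(f)}

== RESULT ==
["clear(b)", "clear(e)", "handempty", "on(b,f)", "ontable(e)", "ontable(f)"]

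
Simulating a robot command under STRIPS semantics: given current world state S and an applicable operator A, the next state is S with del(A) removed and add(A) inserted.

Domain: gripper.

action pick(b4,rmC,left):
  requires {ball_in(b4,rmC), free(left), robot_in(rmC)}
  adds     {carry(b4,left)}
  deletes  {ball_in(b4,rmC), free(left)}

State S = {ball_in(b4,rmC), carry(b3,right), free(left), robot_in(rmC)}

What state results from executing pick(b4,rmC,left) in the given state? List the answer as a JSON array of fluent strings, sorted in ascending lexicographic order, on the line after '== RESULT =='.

Progress:
  pre ⊆ S: {ball_in(b4,rmC), free(left), robot_in(rmC)} ⊆ S  — applicable
  S \ del = {carry(b3,right), robot_in(rmC)}
  ∪ add   = {carry(b3,right), carry(b4,left), robot_in(rmC)}

== RESULT ==
["carry(b3,right)", "carry(b4,left)", "robot_in(rmC)"]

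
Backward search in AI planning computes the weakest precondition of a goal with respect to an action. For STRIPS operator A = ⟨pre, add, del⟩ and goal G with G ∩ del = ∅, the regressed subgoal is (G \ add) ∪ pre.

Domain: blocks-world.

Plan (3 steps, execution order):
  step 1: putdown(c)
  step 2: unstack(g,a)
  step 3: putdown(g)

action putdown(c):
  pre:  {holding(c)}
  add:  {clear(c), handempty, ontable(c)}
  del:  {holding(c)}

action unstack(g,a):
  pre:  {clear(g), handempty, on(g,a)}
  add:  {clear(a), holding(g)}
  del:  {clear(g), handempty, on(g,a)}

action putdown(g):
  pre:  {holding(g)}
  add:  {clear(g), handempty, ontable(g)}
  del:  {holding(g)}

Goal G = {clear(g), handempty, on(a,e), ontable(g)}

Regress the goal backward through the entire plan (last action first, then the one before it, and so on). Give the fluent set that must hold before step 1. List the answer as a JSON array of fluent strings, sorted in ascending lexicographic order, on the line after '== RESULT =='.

Work backward from the goal:
  through step 3 (putdown(g)): drop {clear(g), handempty, ontable(g)}, keep {on(a,e)}, require {holding(g)}
    → {holding(g), on(a,e)}
  through step 2 (unstack(g,a)): drop {holding(g)}, keep {on(a,e)}, require {clear(g), handempty, on(g,a)}
    → {clear(g), handempty, on(a,e), on(g,a)}
  through step 1 (putdown(c)): drop {handempty}, keep {clear(g), on(a,e), on(g,a)}, require {holding(c)}
    → {clear(g), holding(c), on(a,e), on(g,a)}

== RESULT ==
["clear(g)", "holding(c)", "on(a,e)", "on(g,a)"]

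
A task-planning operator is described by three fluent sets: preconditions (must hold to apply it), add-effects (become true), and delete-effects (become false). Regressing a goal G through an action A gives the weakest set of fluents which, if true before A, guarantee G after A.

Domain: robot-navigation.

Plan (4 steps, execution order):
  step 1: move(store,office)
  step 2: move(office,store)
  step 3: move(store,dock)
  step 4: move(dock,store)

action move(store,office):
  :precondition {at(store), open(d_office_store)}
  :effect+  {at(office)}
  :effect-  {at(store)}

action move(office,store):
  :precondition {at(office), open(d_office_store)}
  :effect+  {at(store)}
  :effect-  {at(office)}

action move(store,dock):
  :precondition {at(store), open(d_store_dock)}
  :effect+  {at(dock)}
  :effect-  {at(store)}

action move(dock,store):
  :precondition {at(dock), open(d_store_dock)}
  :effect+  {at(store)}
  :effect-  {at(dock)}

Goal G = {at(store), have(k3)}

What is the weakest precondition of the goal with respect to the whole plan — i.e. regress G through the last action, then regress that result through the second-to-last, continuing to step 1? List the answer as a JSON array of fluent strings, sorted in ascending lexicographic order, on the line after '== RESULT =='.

Work backward from the goal:
  through step 4 (move(dock,store)): drop {at(store)}, keep {have(k3)}, require {at(dock), open(d_store_dock)}
    → {at(dock), have(k3), open(d_store_dock)}
  through step 3 (move(store,dock)): drop {at(dock)}, keep {have(k3), open(d_store_dock)}, require {at(store), open(d_store_dock)}
    → {at(store), have(k3), open(d_store_dock)}
  through step 2 (move(office,store)): drop {at(store)}, keep {have(k3), open(d_store_dock)}, require {at(office), open(d_office_store)}
    → {at(office), have(k3), open(d_office_store), open(d_store_dock)}
  through step 1 (move(store,office)): drop {at(office)}, keep {have(k3), open(d_office_store), open(d_store_dock)}, require {at(store), open(d_office_store)}
    → {at(store), have(k3), open(d_office_store), open(d_store_dock)}

== RESULT ==
["at(store)", "have(k3)", "open(d_office_store)", "open(d_store_dock)"]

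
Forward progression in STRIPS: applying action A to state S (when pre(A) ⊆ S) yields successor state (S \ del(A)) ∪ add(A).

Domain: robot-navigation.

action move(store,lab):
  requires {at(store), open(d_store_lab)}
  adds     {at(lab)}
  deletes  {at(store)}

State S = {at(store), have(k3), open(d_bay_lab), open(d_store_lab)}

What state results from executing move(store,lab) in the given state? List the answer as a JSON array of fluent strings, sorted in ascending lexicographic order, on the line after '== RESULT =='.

Compute (S \ del) ∪ add:
  pre ⊆ S: {at(store), open(d_store_lab)} ⊆ S  — applicable
  S \ del = {have(k3), open(d_bay_lab), open(d_store_lab)}
  ∪ add   = {at(lab), have(k3), open(d_bay_lab), open(d_store_lab)}

== RESULT ==
["at(lab)", "have(k3)", "open(d_bay_lab)", "open(d_store_lab)"]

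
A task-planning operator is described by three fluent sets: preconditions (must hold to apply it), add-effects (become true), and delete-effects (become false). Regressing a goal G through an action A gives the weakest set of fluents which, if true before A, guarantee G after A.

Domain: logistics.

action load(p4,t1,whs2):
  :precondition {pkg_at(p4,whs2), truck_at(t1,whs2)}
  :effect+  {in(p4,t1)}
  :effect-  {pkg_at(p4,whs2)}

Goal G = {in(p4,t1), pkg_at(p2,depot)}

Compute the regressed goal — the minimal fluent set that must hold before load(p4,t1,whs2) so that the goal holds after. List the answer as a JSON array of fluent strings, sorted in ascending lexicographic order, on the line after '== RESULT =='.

Compute (G \ add) ∪ pre:
  G ∩ del = {}  (empty — regression defined)
  G \ add = {in(p4,t1), pkg_at(p2,depot)} \ {in(p4,t1)} = {pkg_at(p2,depot)}
  ∪ pre   = {pkg_at(p2,depot)} ∪ {pkg_at(p4,whs2), truck_at(t1,whs2)}
          = {pkg_at(p2,depot), pkg_at(p4,whs2), truck_at(t1,whs2)}

== RESULT ==
["pkg_at(p2,depot)", "pkg_at(p4,whs2)", "truck_at(t1,whs2)"]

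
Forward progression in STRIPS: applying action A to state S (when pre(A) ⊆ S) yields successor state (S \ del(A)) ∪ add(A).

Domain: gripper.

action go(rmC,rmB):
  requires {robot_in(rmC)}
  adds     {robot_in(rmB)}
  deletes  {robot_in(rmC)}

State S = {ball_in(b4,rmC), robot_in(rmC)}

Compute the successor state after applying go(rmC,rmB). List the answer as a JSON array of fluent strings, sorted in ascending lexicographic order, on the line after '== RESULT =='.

Progress:
  pre ⊆ S: {robot_in(rmC)} ⊆ S  — applicable
  S \ del = {ball_in(b4,rmC)}
  ∪ add   = {ball_in(b4,rmC), robot_in(rmB)}

== RESULT ==
["ball_in(b4,rmC)", "robot_in(rmB)"]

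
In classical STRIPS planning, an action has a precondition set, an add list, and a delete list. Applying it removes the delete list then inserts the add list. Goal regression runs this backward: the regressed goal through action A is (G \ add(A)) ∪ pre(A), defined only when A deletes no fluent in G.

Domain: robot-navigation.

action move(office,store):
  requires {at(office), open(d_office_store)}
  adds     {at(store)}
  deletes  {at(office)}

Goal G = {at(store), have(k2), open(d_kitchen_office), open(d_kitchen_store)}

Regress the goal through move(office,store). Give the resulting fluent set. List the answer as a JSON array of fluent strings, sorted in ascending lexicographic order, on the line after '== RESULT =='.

Compute (G \ add) ∪ pre:
  G ∩ del = {}  (empty — regression defined)
  G \ add = {at(store), have(k2), open(d_kitchen_office), open(d_kitchen_store)} \ {at(store)} = {have(k2), open(d_kitchen_office), open(d_kitchen_store)}
  ∪ pre   = {have(k2), open(d_kitchen_office), open(d_kitchen_store)} ∪ {at(office), open(d_office_store)}
          = {at(office), have(k2), open(d_kitchen_office), open(d_kitchen_store), open(d_office_store)}

== RESULT ==
["at(office)", "have(k2)", "open(d_kitchen_office)", "open(d_kitchen_store)", "open(d_office_store)"]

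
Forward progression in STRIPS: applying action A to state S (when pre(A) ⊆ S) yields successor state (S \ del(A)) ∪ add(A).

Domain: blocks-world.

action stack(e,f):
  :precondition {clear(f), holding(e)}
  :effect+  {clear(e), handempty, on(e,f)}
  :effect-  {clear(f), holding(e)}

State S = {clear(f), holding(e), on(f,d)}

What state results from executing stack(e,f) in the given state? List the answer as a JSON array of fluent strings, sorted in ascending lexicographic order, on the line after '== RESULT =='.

Progress:
  pre ⊆ S: {clear(f), holding(e)} ⊆ S  — applicable
  S \ del = {on(f,d)}
  ∪ add   = {clear(e), handempty, on(e,f), on(f,d)}

== RESULT ==
["clear(e)", "handempty", "on(e,f)", "on(f,d)"]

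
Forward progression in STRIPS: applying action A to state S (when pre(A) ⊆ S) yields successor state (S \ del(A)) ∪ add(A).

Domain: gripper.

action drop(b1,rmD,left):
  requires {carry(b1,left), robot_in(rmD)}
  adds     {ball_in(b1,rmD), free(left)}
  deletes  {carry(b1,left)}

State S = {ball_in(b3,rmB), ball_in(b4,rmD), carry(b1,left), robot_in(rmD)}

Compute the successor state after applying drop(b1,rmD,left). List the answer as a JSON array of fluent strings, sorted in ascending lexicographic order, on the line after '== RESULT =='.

Progress:
  pre ⊆ S: {carry(b1,left), robot_in(rmD)} ⊆ S  — applicable
  S \ del = {ball_in(b3,rmB), ball_in(b4,rmD), robot_in(rmD)}
  ∪ add   = {ball_in(b1,rmD), ball_in(b3,rmB), ball_in(b4,rmD), free(left), robot_in(rmD)}

== RESULT ==
["ball_in(b1,rmD)", "ball_in(b3,rmB)", "ball_in(b4,rmD)", "free(left)", "robot_in(rmD)"]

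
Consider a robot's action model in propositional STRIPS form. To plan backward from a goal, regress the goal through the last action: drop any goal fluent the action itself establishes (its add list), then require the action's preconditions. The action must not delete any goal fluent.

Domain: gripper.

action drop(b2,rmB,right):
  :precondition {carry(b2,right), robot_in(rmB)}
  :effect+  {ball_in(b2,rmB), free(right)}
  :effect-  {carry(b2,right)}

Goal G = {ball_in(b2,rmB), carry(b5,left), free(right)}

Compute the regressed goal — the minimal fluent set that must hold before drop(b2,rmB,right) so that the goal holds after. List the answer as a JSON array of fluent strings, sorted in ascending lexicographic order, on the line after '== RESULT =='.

Compute (G \ add) ∪ pre:
  G ∩ del = {}  (empty — regression defined)
  G \ add = {ball_in(b2,rmB), carry(b5,left), free(right)} \ {ball_in(b2,rmB), free(right)} = {carry(b5,left)}
  ∪ pre   = {carry(b5,left)} ∪ {carry(b2,right), robot_in(rmB)}
          = {carry(b2,right), carry(b5,left), robot_in(rmB)}

== RESULT ==
["carry(b2,right)", "carry(b5,left)", "robot_in(rmB)"]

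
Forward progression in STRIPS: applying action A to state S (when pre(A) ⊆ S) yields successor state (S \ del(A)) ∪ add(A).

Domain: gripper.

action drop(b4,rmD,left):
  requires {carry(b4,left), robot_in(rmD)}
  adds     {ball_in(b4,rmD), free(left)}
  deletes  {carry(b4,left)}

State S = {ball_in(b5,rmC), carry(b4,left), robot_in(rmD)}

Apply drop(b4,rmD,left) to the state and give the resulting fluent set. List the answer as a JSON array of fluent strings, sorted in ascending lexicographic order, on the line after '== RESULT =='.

Progress:
  pre ⊆ S: {carry(b4,left), robot_in(rmD)} ⊆ S  — applicable
  S \ del = {ball_in(b5,rmC), robot_in(rmD)}
  ∪ add   = {ball_in(b4,rmD), ball_in(b5,rmC), free(left), robot_in(rmD)}

== RESULT ==
["ball_in(b4,rmD)", "ball_in(b5,rmC)", "free(left)", "robot_in(rmD)"]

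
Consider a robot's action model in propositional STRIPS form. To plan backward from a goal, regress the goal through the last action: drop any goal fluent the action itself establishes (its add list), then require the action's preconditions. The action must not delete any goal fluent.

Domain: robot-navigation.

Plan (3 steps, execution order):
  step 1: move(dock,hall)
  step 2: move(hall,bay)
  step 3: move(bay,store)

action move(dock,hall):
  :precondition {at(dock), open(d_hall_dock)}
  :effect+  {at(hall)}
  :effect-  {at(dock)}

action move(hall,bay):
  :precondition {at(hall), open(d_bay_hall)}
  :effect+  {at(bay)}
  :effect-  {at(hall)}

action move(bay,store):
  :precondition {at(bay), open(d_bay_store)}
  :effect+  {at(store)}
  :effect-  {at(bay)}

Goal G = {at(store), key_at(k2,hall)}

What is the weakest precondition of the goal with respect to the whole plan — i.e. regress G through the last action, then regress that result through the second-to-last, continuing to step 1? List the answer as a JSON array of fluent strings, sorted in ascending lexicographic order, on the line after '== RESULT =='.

Regress step by step:
  through step 3 (move(bay,store)): drop {at(store)}, keep {key_at(k2,hall)}, require {at(bay), open(d_bay_store)}
    → {at(bay), key_at(k2,hall), open(d_bay_store)}
  through step 2 (move(hall,bay)): drop {at(bay)}, keep {key_at(k2,hall), open(d_bay_store)}, require {at(hall), open(d_bay_hall)}
    → {at(hall), key_at(k2,hall), open(d_bay_hall), open(d_bay_store)}
  through step 1 (move(dock,hall)): drop {at(hall)}, keep {key_at(k2,hall), open(d_bay_hall), open(d_bay_store)}, require {at(dock), open(d_hall_dock)}
    → {at(dock), key_at(k2,hall), open(d_bay_hall), open(d_bay_store), open(d_hall_dock)}

== RESULT ==
["at(dock)", "key_at(k2,hall)", "open(d_bay_hall)", "open(d_bay_store)", "open(d_hall_dock)"]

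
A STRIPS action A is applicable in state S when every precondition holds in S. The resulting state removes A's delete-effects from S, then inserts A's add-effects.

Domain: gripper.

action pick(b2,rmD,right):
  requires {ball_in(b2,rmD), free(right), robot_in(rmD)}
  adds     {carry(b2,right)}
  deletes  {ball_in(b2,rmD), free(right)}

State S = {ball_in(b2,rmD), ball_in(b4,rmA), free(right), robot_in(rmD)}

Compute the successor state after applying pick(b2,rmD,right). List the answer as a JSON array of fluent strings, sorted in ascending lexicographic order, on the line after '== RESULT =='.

Compute (S \ del) ∪ add:
  pre ⊆ S: {ball_in(b2,rmD), free(right), robot_in(rmD)} ⊆ S  — applicable
  S \ del = {ball_in(b4,rmA), robot_in(rmD)}
  ∪ add   = {ball_in(b4,rmA), carry(b2,right), robot_in(rmD)}

== RESULT ==
["ball_in(b4,rmA)", "carry(b2,right)", "robot_in(rmD)"]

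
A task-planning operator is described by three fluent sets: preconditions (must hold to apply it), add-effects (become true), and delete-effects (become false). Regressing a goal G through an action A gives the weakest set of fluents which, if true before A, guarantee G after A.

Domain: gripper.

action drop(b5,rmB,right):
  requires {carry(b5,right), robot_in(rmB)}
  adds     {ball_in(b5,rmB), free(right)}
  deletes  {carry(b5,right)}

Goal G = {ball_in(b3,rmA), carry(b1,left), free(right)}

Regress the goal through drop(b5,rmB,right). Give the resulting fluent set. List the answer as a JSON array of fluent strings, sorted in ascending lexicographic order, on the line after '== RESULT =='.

Regress:
  G ∩ del = {}  (empty — regression defined)
  G \ add = {ball_in(b3,rmA), carry(b1,left), free(right)} \ {ball_in(b5,rmB), free(right)} = {ball_in(b3,rmA), carry(b1,left)}
  ∪ pre   = {ball_in(b3,rmA), carry(b1,left)} ∪ {carry(b5,right), robot_in(rmB)}
          = {ball_in(b3,rmA), carry(b1,left), carry(b5,right), robot_in(rmB)}

== RESULT ==
["ball_in(b3,rmA)", "carry(b1,left)", "carry(b5,right)", "robot_in(rmB)"]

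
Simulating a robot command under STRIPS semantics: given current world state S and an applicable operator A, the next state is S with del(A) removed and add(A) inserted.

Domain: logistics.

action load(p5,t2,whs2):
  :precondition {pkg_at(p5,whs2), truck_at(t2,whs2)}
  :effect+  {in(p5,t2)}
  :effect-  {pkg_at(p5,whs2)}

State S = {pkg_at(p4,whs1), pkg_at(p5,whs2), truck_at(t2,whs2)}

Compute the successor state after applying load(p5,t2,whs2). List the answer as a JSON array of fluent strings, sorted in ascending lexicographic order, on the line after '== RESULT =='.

Progress:
  pre ⊆ S: {pkg_at(p5,whs2), truck_at(t2,whs2)} ⊆ S  — applicable
  S \ del = {pkg_at(p4,whs1), truck_at(t2,whs2)}
  ∪ add   = {in(p5,t2), pkg_at(p4,whs1), truck_at(t2,whs2)}

== RESULT ==
["in(p5,t2)", "pkg_at(p4,whs1)", "truck_at(t2,whs2)"]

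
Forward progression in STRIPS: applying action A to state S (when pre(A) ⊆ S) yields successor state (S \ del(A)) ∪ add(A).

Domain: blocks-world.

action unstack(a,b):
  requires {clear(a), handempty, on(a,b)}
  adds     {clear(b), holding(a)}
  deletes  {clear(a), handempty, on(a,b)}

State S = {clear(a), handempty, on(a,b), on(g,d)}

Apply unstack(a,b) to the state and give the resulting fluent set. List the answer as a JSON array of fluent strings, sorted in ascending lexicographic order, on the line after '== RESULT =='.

Compute (S \ del) ∪ add:
  pre ⊆ S: {clear(a), handempty, on(a,b)} ⊆ S  — applicable
  S \ del = {on(g,d)}
  ∪ add   = {clear(b), holding(a), on(g,d)}

== RESULT ==
["clear(b)", "holding(a)", "on(g,d)"]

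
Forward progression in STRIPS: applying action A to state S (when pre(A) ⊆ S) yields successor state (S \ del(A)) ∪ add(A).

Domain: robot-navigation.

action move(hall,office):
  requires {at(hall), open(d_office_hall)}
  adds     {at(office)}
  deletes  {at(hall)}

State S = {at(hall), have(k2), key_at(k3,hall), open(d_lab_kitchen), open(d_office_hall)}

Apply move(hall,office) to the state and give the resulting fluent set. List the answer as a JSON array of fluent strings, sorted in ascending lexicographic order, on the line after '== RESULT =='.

Compute (S \ del) ∪ add:
  pre ⊆ S: {at(hall), open(d_office_hall)} ⊆ S  — applicable
  S \ del = {have(k2), key_at(k3,hall), open(d_lab_kitchen), open(d_office_hall)}
  ∪ add   = {at(office), have(k2), key_at(k3,hall), open(d_lab_kitchen), open(d_office_hall)}

== RESULT ==
["at(office)", "have(k2)", "key_at(k3,hall)", "open(d_lab_kitchen)", "open(d_office_hall)"]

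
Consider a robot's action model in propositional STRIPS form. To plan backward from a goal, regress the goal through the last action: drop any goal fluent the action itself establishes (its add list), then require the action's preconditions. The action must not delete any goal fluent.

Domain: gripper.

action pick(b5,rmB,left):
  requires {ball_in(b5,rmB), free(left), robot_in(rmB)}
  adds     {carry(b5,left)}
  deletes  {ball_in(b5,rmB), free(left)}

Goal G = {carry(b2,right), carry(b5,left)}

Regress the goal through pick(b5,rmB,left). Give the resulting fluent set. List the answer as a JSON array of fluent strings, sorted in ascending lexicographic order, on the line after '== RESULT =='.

Compute (G \ add) ∪ pre:
  G ∩ del = {}  (empty — regression defined)
  G \ add = {carry(b2,right), carry(b5,left)} \ {carry(b5,left)} = {carry(b2,right)}
  ∪ pre   = {carry(b2,right)} ∪ {ball_in(b5,rmB), free(left), robot_in(rmB)}
          = {ball_in(b5,rmB), carry(b2,right), free(left), robot_in(rmB)}

== RESULT ==
["ball_in(b5,rmB)", "carry(b2,right)", "free(left)", "robot_in(rmB)"]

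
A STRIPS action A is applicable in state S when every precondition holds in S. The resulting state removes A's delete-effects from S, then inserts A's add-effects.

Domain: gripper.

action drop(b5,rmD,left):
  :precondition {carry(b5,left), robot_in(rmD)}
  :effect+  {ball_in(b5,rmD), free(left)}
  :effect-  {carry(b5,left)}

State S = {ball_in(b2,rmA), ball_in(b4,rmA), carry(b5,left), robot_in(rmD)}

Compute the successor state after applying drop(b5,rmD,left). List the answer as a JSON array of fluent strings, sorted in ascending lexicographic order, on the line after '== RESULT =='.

Progress:
  pre ⊆ S: {carry(b5,left), robot_in(rmD)} ⊆ S  — applicable
  S \ del = {ball_in(b2,rmA), ball_in(b4,rmA), robot_in(rmD)}
  ∪ add   = {ball_in(b2,rmA), ball_in(b4,rmA), ball_in(b5,rmD), free(left), robot_in(rmD)}

== RESULT ==
["ball_in(b2,rmA)", "ball_in(b4,rmA)", "ball_in(b5,rmD)", "free(left)", "robot_in(rmD)"]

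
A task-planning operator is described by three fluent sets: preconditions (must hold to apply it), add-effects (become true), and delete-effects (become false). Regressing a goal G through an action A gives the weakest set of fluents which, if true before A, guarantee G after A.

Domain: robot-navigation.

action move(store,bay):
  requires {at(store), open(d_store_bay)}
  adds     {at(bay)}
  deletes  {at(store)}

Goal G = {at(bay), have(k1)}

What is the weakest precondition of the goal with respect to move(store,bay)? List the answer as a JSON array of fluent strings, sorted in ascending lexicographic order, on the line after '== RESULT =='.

Regress:
  G ∩ del = {}  (empty — regression defined)
  G \ add = {at(bay), have(k1)} \ {at(bay)} = {have(k1)}
  ∪ pre   = {have(k1)} ∪ {at(store), open(d_store_bay)}
          = {at(store), have(k1), open(d_store_bay)}

== RESULT ==
["at(store)", "have(k1)", "open(d_store_bay)"]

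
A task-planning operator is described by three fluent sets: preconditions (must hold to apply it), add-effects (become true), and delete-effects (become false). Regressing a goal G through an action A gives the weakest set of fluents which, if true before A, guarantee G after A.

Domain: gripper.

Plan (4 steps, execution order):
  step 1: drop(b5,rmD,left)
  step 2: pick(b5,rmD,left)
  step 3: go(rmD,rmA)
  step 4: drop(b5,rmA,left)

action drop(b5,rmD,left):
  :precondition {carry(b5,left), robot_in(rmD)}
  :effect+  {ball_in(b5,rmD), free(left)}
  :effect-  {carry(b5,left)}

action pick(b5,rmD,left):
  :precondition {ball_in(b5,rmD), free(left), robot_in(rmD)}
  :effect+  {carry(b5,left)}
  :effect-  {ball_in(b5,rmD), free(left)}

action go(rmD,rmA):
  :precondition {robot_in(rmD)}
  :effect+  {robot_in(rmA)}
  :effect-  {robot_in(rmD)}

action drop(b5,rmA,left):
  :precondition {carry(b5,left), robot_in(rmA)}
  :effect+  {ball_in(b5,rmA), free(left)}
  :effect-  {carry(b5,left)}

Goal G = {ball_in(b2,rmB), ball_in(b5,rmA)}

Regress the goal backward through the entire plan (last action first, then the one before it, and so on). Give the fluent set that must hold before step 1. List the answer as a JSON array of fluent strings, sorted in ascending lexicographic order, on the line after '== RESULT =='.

Regress step by step:
  through step 4 (drop(b5,rmA,left)): drop {ball_in(b5,rmA)}, keep {ball_in(b2,rmB)}, require {carry(b5,left), robot_in(rmA)}
    → {ball_in(b2,rmB), carry(b5,left), robot_in(rmA)}
  through step 3 (go(rmD,rmA)): drop {robot_in(rmA)}, keep {ball_in(b2,rmB), carry(b5,left)}, require {robot_in(rmD)}
    → {ball_in(b2,rmB), carry(b5,left), robot_in(rmD)}
  through step 2 (pick(b5,rmD,left)): drop {carry(b5,left)}, keep {ball_in(b2,rmB), robot_in(rmD)}, require {ball_in(b5,rmD), free(left), robot_in(rmD)}
    → {ball_in(b2,rmB), ball_in(b5,rmD), free(left), robot_in(rmD)}
  through step 1 (drop(b5,rmD,left)): drop {ball_in(b5,rmD), free(left)}, keep {ball_in(b2,rmB), robot_in(rmD)}, require {carry(b5,left), robot_in(rmD)}
    → {ball_in(b2,rmB), carry(b5,left), robot_in(rmD)}

== RESULT ==
["ball_in(b2,rmB)", "carry(b5,left)", "robot_in(rmD)"]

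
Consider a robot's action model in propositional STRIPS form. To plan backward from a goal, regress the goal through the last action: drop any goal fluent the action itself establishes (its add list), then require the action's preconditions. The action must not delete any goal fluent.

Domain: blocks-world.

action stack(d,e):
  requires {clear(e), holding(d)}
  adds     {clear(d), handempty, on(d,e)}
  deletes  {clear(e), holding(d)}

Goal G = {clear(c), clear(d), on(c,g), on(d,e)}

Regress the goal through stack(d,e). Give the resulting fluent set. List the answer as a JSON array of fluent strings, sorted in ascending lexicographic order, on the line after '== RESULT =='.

Compute (G \ add) ∪ pre:
  G ∩ del = {}  (empty — regression defined)
  G \ add = {clear(c), clear(d), on(c,g), on(d,e)} \ {clear(d), handempty, on(d,e)} = {clear(c), on(c,g)}
  ∪ pre   = {clear(c), on(c,g)} ∪ {clear(e), holding(d)}
          = {clear(c), clear(e), holding(d), on(c,g)}

== RESULT ==
["clear(c)", "clear(e)", "holding(d)", "on(c,g)"]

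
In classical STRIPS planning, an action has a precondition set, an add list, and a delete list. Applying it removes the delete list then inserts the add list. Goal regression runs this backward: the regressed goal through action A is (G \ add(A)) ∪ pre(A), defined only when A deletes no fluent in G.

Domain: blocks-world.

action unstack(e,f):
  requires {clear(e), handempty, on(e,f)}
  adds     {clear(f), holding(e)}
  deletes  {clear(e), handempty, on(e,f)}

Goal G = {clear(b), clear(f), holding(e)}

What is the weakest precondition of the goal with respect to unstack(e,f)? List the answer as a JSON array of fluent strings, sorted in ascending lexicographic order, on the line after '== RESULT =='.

Regress:
  G ∩ del = {}  (empty — regression defined)
  G \ add = {clear(b), clear(f), holding(e)} \ {clear(f), holding(e)} = {clear(b)}
  ∪ pre   = {clear(b)} ∪ {clear(e), handempty, on(e,f)}
          = {clear(b), clear(e), handempty, on(e,f)}

== RESULT ==
["clear(b)", "clear(e)", "handempty", "on(e,f)"]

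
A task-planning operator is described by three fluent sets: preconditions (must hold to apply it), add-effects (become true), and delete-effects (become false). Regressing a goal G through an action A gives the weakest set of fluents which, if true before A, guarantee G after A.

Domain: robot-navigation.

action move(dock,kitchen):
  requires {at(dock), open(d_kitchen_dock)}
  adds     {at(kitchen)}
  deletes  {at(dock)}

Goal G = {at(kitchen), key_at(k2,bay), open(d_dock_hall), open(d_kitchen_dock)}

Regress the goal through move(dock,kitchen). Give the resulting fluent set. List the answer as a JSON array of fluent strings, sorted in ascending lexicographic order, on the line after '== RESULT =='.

Compute (G \ add) ∪ pre:
  G ∩ del = {}  (empty — regression defined)
  G \ add = {at(kitchen), key_at(k2,bay), open(d_dock_hall), open(d_kitchen_dock)} \ {at(kitchen)} = {key_at(k2,bay), open(d_dock_hall), open(d_kitchen_dock)}
  ∪ pre   = {key_at(k2,bay), open(d_dock_hall), open(d_kitchen_dock)} ∪ {at(dock), open(d_kitchen_dock)}
          = {at(dock), key_at(k2,bay), open(d_dock_hall), open(d_kitchen_dock)}

== RESULT ==
["at(dock)", "key_at(k2,bay)", "open(d_dock_hall)", "open(d_kitchen_dock)"]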